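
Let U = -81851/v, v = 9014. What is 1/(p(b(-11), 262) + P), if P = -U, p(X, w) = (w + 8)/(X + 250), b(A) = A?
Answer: 2154346/21996169 ≈ 0.097942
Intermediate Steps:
p(X, w) = (8 + w)/(250 + X)
U = -81851/9014 ≈ -9.0804
P = 81851/9014 (P = -1*(-81851/9014) = 81851/9014 ≈ 9.0804)
1/(p(b(-11), 262) + P) = 1/((8 + 262)/(250 - 11) + 81851/9014) = 1/(270/239 + 81851/9014) = 1/(21996169/2154346) = 2154346/21996169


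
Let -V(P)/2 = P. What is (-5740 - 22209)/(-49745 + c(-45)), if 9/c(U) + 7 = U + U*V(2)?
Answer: 3577472/6367351 ≈ 0.56185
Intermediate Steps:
V(P) = -2*P
c(U) = 9/(-7 - 3*U) (c(U) = 9/(-7 + (U + U*(-2*2))) = 9/(-7 + (U + U*(-4))) = 9/(-7 + (U - 4*U)) = 9/(-7 - 3*U))
(-5740 - 22209)/(-49745 + c(-45)) = (-5740 - 22209)/(-49745 - 9/(7 + 3*(-45))) = -27949/(-49745 - 9/(7 - 135)) = -27949/(-49745 - 9/(-128)) = -27949/(-49745 - 9*(-1/128)) = -27949/(-49745 + 9/128) = -27949/(-6367351/128) = -27949*(-128/6367351) = 3577472/6367351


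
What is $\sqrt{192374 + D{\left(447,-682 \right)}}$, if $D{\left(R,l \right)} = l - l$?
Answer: $7 \sqrt{3926} \approx 438.6$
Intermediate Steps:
$D{\left(R,l \right)} = 0$
$\sqrt{192374 + D{\left(447,-682 \right)}} = \sqrt{192374 + 0} = \sqrt{192374} = 7 \sqrt{3926}$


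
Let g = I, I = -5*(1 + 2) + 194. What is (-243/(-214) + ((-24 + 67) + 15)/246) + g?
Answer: 4747733/26322 ≈ 180.37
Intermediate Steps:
I = 179 (I = -5*3 + 194 = -15 + 194 = 179)
g = 179
(-243/(-214) + ((-24 + 67) + 15)/246) + g = (-243/(-214) + ((-24 + 67) + 15)/246) + 179 = (-243*(-1/214) + (43 + 15)*(1/246)) + 179 = (243/214 + 58*(1/246)) + 179 = (243/214 + 29/123) + 179 = 36095/26322 + 179 = 4747733/26322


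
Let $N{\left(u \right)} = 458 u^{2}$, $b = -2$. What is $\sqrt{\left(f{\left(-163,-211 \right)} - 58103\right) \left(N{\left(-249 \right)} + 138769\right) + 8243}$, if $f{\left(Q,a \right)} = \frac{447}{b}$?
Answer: $\frac{i \sqrt{6657439637490}}{2} \approx 1.2901 \cdot 10^{6} i$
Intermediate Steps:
$f{\left(Q,a \right)} = - \frac{447}{2}$ ($f{\left(Q,a \right)} = \frac{447}{-2} = 447 \left(- \frac{1}{2}\right) = - \frac{447}{2}$)
$\sqrt{\left(f{\left(-163,-211 \right)} - 58103\right) \left(N{\left(-249 \right)} + 138769\right) + 8243} = \sqrt{\left(- \frac{447}{2} - 58103\right) \left(458 \left(-249\right)^{2} + 138769\right) + 8243} = \sqrt{- \frac{116653 \left(458 \cdot 62001 + 138769\right)}{2} + 8243} = \sqrt{- \frac{116653 \left(28396458 + 138769\right)}{2} + 8243} = \sqrt{\left(- \frac{116653}{2}\right) 28535227 + 8243} = \sqrt{- \frac{3328719835231}{2} + 8243} = \sqrt{- \frac{3328719818745}{2}} = \frac{i \sqrt{6657439637490}}{2}$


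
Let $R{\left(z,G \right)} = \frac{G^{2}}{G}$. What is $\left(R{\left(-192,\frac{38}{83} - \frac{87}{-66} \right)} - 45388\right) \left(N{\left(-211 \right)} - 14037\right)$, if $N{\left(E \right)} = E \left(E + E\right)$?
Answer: $- \frac{6216057751225}{1826} \approx -3.4042 \cdot 10^{9}$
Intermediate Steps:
$N{\left(E \right)} = 2 E^{2}$ ($N{\left(E \right)} = E 2 E = 2 E^{2}$)
$R{\left(z,G \right)} = G$
$\left(R{\left(-192,\frac{38}{83} - \frac{87}{-66} \right)} - 45388\right) \left(N{\left(-211 \right)} - 14037\right) = \left(\left(\frac{38}{83} - \frac{87}{-66}\right) - 45388\right) \left(2 \left(-211\right)^{2} - 14037\right) = \left(\left(38 \cdot \frac{1}{83} - - \frac{29}{22}\right) - 45388\right) \left(2 \cdot 44521 + \left(-24910 + 10873\right)\right) = \left(\left(\frac{38}{83} + \frac{29}{22}\right) - 45388\right) \left(89042 - 14037\right) = \left(\frac{3243}{1826} - 45388\right) 75005 = \left(- \frac{82875245}{1826}\right) 75005 = - \frac{6216057751225}{1826}$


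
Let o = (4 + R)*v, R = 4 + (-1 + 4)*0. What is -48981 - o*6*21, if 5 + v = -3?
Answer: -40917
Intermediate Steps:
v = -8 (v = -5 - 3 = -8)
R = 4 (R = 4 + 3*0 = 4 + 0 = 4)
o = -64 (o = (4 + 4)*(-8) = 8*(-8) = -64)
-48981 - o*6*21 = -48981 - (-64*6)*21 = -48981 - (-384)*21 = -48981 - 1*(-8064) = -48981 + 8064 = -40917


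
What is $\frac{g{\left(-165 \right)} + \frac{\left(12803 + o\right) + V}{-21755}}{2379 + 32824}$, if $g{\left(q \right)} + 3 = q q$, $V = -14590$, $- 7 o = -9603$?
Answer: $\frac{4145505176}{5360888855} \approx 0.77329$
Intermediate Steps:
$o = \frac{9603}{7}$ ($o = \left(- \frac{1}{7}\right) \left(-9603\right) = \frac{9603}{7} \approx 1371.9$)
$g{\left(q \right)} = -3 + q^{2}$ ($g{\left(q \right)} = -3 + q q = -3 + q^{2}$)
$\frac{g{\left(-165 \right)} + \frac{\left(12803 + o\right) + V}{-21755}}{2379 + 32824} = \frac{\left(-3 + \left(-165\right)^{2}\right) + \frac{\left(12803 + \frac{9603}{7}\right) - 14590}{-21755}}{2379 + 32824} = \frac{\left(-3 + 27225\right) + \left(\frac{99224}{7} - 14590\right) \left(- \frac{1}{21755}\right)}{35203} = \left(27222 - - \frac{2906}{152285}\right) \frac{1}{35203} = \left(27222 + \frac{2906}{152285}\right) \frac{1}{35203} = \frac{4145505176}{152285} \cdot \frac{1}{35203} = \frac{4145505176}{5360888855}$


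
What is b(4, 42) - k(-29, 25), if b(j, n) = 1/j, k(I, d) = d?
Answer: -99/4 ≈ -24.750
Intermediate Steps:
b(j, n) = 1/j
b(4, 42) - k(-29, 25) = 1/4 - 1*25 = 1/4 - 25 = -99/4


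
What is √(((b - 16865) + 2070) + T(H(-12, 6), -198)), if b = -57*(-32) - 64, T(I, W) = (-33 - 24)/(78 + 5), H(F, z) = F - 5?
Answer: 3*I*√9978094/83 ≈ 114.17*I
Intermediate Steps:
H(F, z) = -5 + F
T(I, W) = -57/83
b = 1760 (b = 1824 - 64 = 1760)
√(((b - 16865) + 2070) + T(H(-12, 6), -198)) = √(((1760 - 16865) + 2070) - 57/83) = √((-15105 + 2070) - 57/83) = √(-13035 - 57/83) = √(-1081962/83) = 3*I*√9978094/83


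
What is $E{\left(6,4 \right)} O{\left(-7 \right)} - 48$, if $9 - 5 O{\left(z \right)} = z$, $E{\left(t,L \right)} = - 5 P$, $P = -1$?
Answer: $-32$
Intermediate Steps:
$E{\left(t,L \right)} = 5$ ($E{\left(t,L \right)} = \left(-5\right) \left(-1\right) = 5$)
$O{\left(z \right)} = \frac{9}{5} - \frac{z}{5}$
$E{\left(6,4 \right)} O{\left(-7 \right)} - 48 = 5 \left(\frac{9}{5} - - \frac{7}{5}\right) - 48 = 5 \left(\frac{9}{5} + \frac{7}{5}\right) - 48 = 5 \cdot \frac{16}{5} - 48 = 16 - 48 = -32$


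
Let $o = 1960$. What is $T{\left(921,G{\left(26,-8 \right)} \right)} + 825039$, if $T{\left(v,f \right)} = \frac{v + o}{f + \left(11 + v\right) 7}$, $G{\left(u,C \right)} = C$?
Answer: $\frac{5375957005}{6516} \approx 8.2504 \cdot 10^{5}$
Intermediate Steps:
$T{\left(v,f \right)} = \frac{1960 + v}{77 + f + 7 v}$ ($T{\left(v,f \right)} = \frac{v + 1960}{f + \left(11 + v\right) 7} = \frac{1960 + v}{f + \left(77 + 7 v\right)} = \frac{1960 + v}{77 + f + 7 v}$)
$T{\left(921,G{\left(26,-8 \right)} \right)} + 825039 = \frac{1960 + 921}{77 - 8 + 7 \cdot 921} + 825039 = \frac{1}{77 - 8 + 6447} \cdot 2881 + 825039 = \frac{1}{6516} \cdot 2881 + 825039 = \frac{2881}{6516} + 825039 = \frac{5375957005}{6516}$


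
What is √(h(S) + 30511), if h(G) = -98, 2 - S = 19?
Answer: √30413 ≈ 174.39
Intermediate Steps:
S = -17 (S = 2 - 1*19 = 2 - 19 = -17)
√(h(S) + 30511) = √(-98 + 30511) = √30413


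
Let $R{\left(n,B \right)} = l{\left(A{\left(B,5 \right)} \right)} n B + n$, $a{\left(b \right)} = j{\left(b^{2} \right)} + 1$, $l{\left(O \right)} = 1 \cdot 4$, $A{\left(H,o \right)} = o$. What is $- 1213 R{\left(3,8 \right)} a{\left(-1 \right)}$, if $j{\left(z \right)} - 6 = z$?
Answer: $-960696$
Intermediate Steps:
$j{\left(z \right)} = 6 + z$
$l{\left(O \right)} = 4$
$a{\left(b \right)} = 7 + b^{2}$ ($a{\left(b \right)} = \left(6 + b^{2}\right) + 1 = 7 + b^{2}$)
$R{\left(n,B \right)} = n + 4 B n$ ($R{\left(n,B \right)} = 4 n B + n = 4 B n + n = n + 4 B n$)
$- 1213 R{\left(3,8 \right)} a{\left(-1 \right)} = - 1213 \cdot 3 \left(1 + 4 \cdot 8\right) \left(7 + \left(-1\right)^{2}\right) = - 1213 \cdot 3 \left(1 + 32\right) \left(7 + 1\right) = - 1213 \cdot 3 \cdot 33 \cdot 8 = - 1213 \cdot 99 \cdot 8 = \left(-1213\right) 792 = -960696$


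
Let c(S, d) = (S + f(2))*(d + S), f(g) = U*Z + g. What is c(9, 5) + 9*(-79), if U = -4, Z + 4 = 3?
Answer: -501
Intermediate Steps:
Z = -1 (Z = -4 + 3 = -1)
f(g) = 4 + g (f(g) = -4*(-1) + g = 4 + g)
c(S, d) = (6 + S)*(S + d) (c(S, d) = (S + (4 + 2))*(d + S) = (S + 6)*(S + d) = (6 + S)*(S + d))
c(9, 5) + 9*(-79) = (9² + 6*9 + 6*5 + 9*5) + 9*(-79) = (81 + 54 + 30 + 45) - 711 = 210 - 711 = -501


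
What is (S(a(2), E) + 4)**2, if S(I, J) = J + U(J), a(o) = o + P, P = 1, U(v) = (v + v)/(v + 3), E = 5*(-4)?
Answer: 53824/289 ≈ 186.24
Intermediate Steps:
E = -20
U(v) = 2*v/(3 + v) (U(v) = (2*v)/(3 + v) = 2*v/(3 + v))
a(o) = 1 + o (a(o) = o + 1 = 1 + o)
S(I, J) = J + 2*J/(3 + J)
(S(a(2), E) + 4)**2 = (-20*(5 - 20)/(3 - 20) + 4)**2 = (-20*(-15)/(-17) + 4)**2 = (-20*(-1/17)*(-15) + 4)**2 = (-300/17 + 4)**2 = (-232/17)**2 = 53824/289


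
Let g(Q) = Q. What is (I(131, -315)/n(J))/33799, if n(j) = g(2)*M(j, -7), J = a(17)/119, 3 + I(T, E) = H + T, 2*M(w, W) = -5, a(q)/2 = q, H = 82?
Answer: -42/33799 ≈ -0.0012426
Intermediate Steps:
a(q) = 2*q
M(w, W) = -5/2 (M(w, W) = (1/2)*(-5) = -5/2)
I(T, E) = 79 + T (I(T, E) = -3 + (82 + T) = 79 + T)
J = 2/7 (J = (2*17)/119 = 34*(1/119) = 2/7 ≈ 0.28571)
n(j) = -5 (n(j) = 2*(-5/2) = -5)
(I(131, -315)/n(J))/33799 = ((79 + 131)/(-5))/33799 = (210*(-1/5))*(1/33799) = -42*1/33799 = -42/33799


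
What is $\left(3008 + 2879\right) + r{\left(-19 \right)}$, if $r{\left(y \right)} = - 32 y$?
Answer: $6495$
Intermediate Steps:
$\left(3008 + 2879\right) + r{\left(-19 \right)} = \left(3008 + 2879\right) - -608 = 5887 + 608 = 6495$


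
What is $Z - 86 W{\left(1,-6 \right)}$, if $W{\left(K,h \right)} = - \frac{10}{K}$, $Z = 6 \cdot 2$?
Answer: $872$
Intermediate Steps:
$Z = 12$
$Z - 86 W{\left(1,-6 \right)} = 12 - 86 \left(- \frac{10}{1}\right) = 12 - 86 \left(\left(-10\right) 1\right) = 12 - -860 = 12 + 860 = 872$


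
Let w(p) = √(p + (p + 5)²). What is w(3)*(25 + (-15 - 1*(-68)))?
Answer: 78*√67 ≈ 638.46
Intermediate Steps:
w(p) = √(p + (5 + p)²)
w(3)*(25 + (-15 - 1*(-68))) = √(3 + (5 + 3)²)*(25 + (-15 - 1*(-68))) = √(3 + 8²)*(25 + (-15 + 68)) = √(3 + 64)*(25 + 53) = √67*78 = 78*√67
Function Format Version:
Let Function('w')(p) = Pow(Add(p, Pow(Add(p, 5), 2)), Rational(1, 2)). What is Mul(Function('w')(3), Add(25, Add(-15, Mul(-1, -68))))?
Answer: Mul(78, Pow(67, Rational(1, 2))) ≈ 638.46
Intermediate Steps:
Function('w')(p) = Pow(Add(p, Pow(Add(5, p), 2)), Rational(1, 2))
Mul(Function('w')(3), Add(25, Add(-15, Mul(-1, -68)))) = Mul(Pow(Add(3, Pow(Add(5, 3), 2)), Rational(1, 2)), Add(25, Add(-15, Mul(-1, -68)))) = Mul(Pow(Add(3, Pow(8, 2)), Rational(1, 2)), Add(25, Add(-15, 68))) = Mul(Pow(Add(3, 64), Rational(1, 2)), Add(25, 53)) = Mul(Pow(67, Rational(1, 2)), 78) = Mul(78, Pow(67, Rational(1, 2)))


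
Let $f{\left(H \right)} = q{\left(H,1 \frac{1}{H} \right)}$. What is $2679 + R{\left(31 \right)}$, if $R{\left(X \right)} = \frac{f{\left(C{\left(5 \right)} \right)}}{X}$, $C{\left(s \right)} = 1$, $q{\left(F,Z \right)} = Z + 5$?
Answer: $\frac{83055}{31} \approx 2679.2$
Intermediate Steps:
$q{\left(F,Z \right)} = 5 + Z$
$f{\left(H \right)} = 5 + \frac{1}{H}$ ($f{\left(H \right)} = 5 + 1 \frac{1}{H} = 5 + \frac{1}{H}$)
$R{\left(X \right)} = \frac{6}{X}$ ($R{\left(X \right)} = \frac{5 + 1^{-1}}{X} = \frac{5 + 1}{X} = \frac{6}{X}$)
$2679 + R{\left(31 \right)} = 2679 + \frac{6}{31} = \frac{83055}{31}$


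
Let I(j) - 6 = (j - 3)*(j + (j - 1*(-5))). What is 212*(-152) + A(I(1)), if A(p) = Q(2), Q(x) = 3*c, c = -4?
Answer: -32236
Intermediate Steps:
Q(x) = -12 (Q(x) = 3*(-4) = -12)
I(j) = 6 + (-3 + j)*(5 + 2*j) (I(j) = 6 + (j - 3)*(j + (j - 1*(-5))) = 6 + (-3 + j)*(j + (j + 5)) = 6 + (-3 + j)*(j + (5 + j)) = 6 + (-3 + j)*(5 + 2*j))
A(p) = -12
212*(-152) + A(I(1)) = 212*(-152) - 12 = -32224 - 12 = -32236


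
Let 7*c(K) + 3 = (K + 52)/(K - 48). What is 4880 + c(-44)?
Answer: 785609/161 ≈ 4879.6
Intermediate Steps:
c(K) = -3/7 + (52 + K)/(7*(-48 + K)) (c(K) = -3/7 + ((K + 52)/(K - 48))/7 = -3/7 + ((52 + K)/(-48 + K))/7 = -3/7 + (52 + K)/(7*(-48 + K)))
4880 + c(-44) = 4880 + 2*(98 - 1*(-44))/(7*(-48 - 44)) = 4880 + (2/7)*(98 + 44)/(-92) = 4880 + (2/7)*(-1/92)*142 = 4880 - 71/161 = 785609/161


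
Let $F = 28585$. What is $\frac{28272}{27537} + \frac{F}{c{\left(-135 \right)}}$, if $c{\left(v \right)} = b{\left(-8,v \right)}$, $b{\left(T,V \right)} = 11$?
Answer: $\frac{262485379}{100969} \approx 2599.7$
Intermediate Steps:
$c{\left(v \right)} = 11$
$\frac{28272}{27537} + \frac{F}{c{\left(-135 \right)}} = \frac{28272}{27537} + \frac{28585}{11} = 28272 \cdot \frac{1}{27537} + 28585 \cdot \frac{1}{11} = \frac{9424}{9179} + \frac{28585}{11} = \frac{262485379}{100969}$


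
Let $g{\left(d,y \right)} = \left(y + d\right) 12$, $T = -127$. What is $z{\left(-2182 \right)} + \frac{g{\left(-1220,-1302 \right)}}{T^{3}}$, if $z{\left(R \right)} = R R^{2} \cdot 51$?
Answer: $- \frac{1085289441077004480}{2048383} \approx -5.2983 \cdot 10^{11}$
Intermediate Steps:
$g{\left(d,y \right)} = 12 d + 12 y$ ($g{\left(d,y \right)} = \left(d + y\right) 12 = 12 d + 12 y$)
$z{\left(R \right)} = 51 R^{3}$ ($z{\left(R \right)} = R^{3} \cdot 51 = 51 R^{3}$)
$z{\left(-2182 \right)} + \frac{g{\left(-1220,-1302 \right)}}{T^{3}} = 51 \left(-2182\right)^{3} + \frac{12 \left(-1220\right) + 12 \left(-1302\right)}{\left(-127\right)^{3}} = 51 \left(-10388772568\right) + \frac{-14640 - 15624}{-2048383} = -529827400968 - - \frac{30264}{2048383} = -529827400968 + \frac{30264}{2048383} = - \frac{1085289441077004480}{2048383}$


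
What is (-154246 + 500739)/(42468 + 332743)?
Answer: 346493/375211 ≈ 0.92346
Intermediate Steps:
(-154246 + 500739)/(42468 + 332743) = 346493/375211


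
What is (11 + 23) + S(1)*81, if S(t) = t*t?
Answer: 115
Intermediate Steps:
S(t) = t²
(11 + 23) + S(1)*81 = (11 + 23) + 1²*81 = 34 + 1*81 = 34 + 81 = 115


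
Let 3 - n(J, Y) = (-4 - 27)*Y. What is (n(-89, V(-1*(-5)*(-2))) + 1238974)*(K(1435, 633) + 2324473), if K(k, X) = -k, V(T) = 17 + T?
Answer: 2878694751372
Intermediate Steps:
n(J, Y) = 3 + 31*Y (n(J, Y) = 3 - (-4 - 27)*Y = 3 - (-31)*Y = 3 + 31*Y)
(n(-89, V(-1*(-5)*(-2))) + 1238974)*(K(1435, 633) + 2324473) = ((3 + 31*(17 - 1*(-5)*(-2))) + 1238974)*(-1*1435 + 2324473) = ((3 + 31*(17 + 5*(-2))) + 1238974)*(-1435 + 2324473) = ((3 + 31*(17 - 10)) + 1238974)*2323038 = ((3 + 31*7) + 1238974)*2323038 = ((3 + 217) + 1238974)*2323038 = (220 + 1238974)*2323038 = 1239194*2323038 = 2878694751372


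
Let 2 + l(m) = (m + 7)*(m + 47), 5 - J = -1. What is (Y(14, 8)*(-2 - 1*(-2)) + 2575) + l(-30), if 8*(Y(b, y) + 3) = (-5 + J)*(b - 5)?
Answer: 2182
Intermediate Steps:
J = 6 (J = 5 - 1*(-1) = 5 + 1 = 6)
Y(b, y) = -29/8 + b/8 (Y(b, y) = -3 + ((-5 + 6)*(b - 5))/8 = -3 + (1*(-5 + b))/8 = -3 + (-5 + b)/8 = -3 + (-5/8 + b/8) = -29/8 + b/8)
l(m) = -2 + (7 + m)*(47 + m) (l(m) = -2 + (m + 7)*(m + 47) = -2 + (7 + m)*(47 + m))
(Y(14, 8)*(-2 - 1*(-2)) + 2575) + l(-30) = ((-29/8 + (⅛)*14)*(-2 - 1*(-2)) + 2575) + (327 + (-30)² + 54*(-30)) = ((-29/8 + 7/4)*(-2 + 2) + 2575) + (327 + 900 - 1620) = (-15/8*0 + 2575) - 393 = (0 + 2575) - 393 = 2575 - 393 = 2182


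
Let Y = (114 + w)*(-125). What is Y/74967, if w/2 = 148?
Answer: -51250/74967 ≈ -0.68363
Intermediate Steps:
w = 296 (w = 2*148 = 296)
Y = -51250 (Y = (114 + 296)*(-125) = 410*(-125) = -51250)
Y/74967 = -51250/74967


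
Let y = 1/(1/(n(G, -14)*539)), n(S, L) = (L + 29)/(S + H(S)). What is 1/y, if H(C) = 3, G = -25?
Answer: -2/735 ≈ -0.0027211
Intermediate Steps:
n(S, L) = (29 + L)/(3 + S) (n(S, L) = (L + 29)/(S + 3) = (29 + L)/(3 + S))
y = -735/2 (y = 1/(1/(((29 - 14)/(3 - 25))*539)) = 1/(1/((15/(-22))*539)) = 1/(1/(-1/22*15*539)) = 1/(1/(-15/22*539)) = 1/(1/(-735/2)) = 1/(-2/735) = -735/2 ≈ -367.50)
1/y = 1/(-735/2) = -2/735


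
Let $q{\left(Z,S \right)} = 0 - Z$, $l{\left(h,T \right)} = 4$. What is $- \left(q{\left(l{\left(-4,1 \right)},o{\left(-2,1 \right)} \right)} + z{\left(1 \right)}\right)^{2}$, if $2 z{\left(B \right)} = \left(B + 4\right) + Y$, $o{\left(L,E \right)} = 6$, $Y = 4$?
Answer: $- \frac{1}{4} \approx -0.25$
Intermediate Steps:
$z{\left(B \right)} = 4 + \frac{B}{2}$ ($z{\left(B \right)} = \frac{\left(B + 4\right) + 4}{2} = \frac{\left(4 + B\right) + 4}{2} = \frac{8 + B}{2} = 4 + \frac{B}{2}$)
$q{\left(Z,S \right)} = - Z$
$- \left(q{\left(l{\left(-4,1 \right)},o{\left(-2,1 \right)} \right)} + z{\left(1 \right)}\right)^{2} = - \left(\left(-1\right) 4 + \left(4 + \frac{1}{2} \cdot 1\right)\right)^{2} = - \left(-4 + \left(4 + \frac{1}{2}\right)\right)^{2} = - \left(-4 + \frac{9}{2}\right)^{2} = - \frac{1}{4}$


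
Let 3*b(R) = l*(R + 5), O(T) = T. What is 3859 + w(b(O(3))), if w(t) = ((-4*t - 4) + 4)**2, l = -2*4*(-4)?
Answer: 1083307/9 ≈ 1.2037e+5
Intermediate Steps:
l = 32 (l = -8*(-4) = 32)
b(R) = 160/3 + 32*R/3 (b(R) = (32*(R + 5))/3 = (32*(5 + R))/3 = (160 + 32*R)/3 = 160/3 + 32*R/3)
w(t) = 16*t**2 (w(t) = ((-4 - 4*t) + 4)**2 = (-4*t)**2 = 16*t**2)
3859 + w(b(O(3))) = 3859 + 16*(160/3 + (32/3)*3)**2 = 3859 + 16*(160/3 + 32)**2 = 3859 + 16*(256/3)**2 = 3859 + 16*(65536/9) = 3859 + 1048576/9 = 1083307/9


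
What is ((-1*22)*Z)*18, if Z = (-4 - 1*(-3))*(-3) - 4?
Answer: 396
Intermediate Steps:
Z = -1 (Z = (-4 + 3)*(-3) - 4 = -1*(-3) - 4 = 3 - 4 = -1)
((-1*22)*Z)*18 = (-1*22*(-1))*18 = -22*(-1)*18 = 22*18 = 396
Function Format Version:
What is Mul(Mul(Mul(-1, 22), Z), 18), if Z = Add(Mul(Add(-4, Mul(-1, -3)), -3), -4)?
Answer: 396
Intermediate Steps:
Z = -1 (Z = Add(Mul(Add(-4, 3), -3), -4) = Add(Mul(-1, -3), -4) = Add(3, -4) = -1)
Mul(Mul(Mul(-1, 22), Z), 18) = Mul(Mul(Mul(-1, 22), -1), 18) = Mul(Mul(-22, -1), 18) = Mul(22, 18) = 396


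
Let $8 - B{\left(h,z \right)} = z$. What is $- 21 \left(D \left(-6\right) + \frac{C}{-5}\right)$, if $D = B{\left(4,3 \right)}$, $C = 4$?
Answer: $\frac{3234}{5} \approx 646.8$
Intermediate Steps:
$B{\left(h,z \right)} = 8 - z$
$D = 5$ ($D = 8 - 3 = 5$)
$- 21 \left(D \left(-6\right) + \frac{C}{-5}\right) = - 21 \left(5 \left(-6\right) + \frac{4}{-5}\right) = - 21 \left(-30 + 4 \left(- \frac{1}{5}\right)\right) = - 21 \left(-30 - \frac{4}{5}\right) = \left(-21\right) \left(- \frac{154}{5}\right) = \frac{3234}{5}$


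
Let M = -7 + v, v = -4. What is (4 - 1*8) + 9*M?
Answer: -103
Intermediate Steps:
M = -11 (M = -7 - 4 = -11)
(4 - 1*8) + 9*M = (4 - 1*8) + 9*(-11) = (4 - 8) - 99 = -4 - 99 = -103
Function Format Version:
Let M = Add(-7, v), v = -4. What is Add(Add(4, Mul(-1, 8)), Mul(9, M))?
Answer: -103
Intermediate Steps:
M = -11 (M = Add(-7, -4) = -11)
Add(Add(4, Mul(-1, 8)), Mul(9, M)) = Add(Add(4, Mul(-1, 8)), Mul(9, -11)) = Add(Add(4, -8), -99) = Add(-4, -99) = -103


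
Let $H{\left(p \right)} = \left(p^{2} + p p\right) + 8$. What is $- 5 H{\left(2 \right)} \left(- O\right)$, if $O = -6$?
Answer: $-480$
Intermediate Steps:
$H{\left(p \right)} = 8 + 2 p^{2}$ ($H{\left(p \right)} = \left(p^{2} + p^{2}\right) + 8 = 2 p^{2} + 8 = 8 + 2 p^{2}$)
$- 5 H{\left(2 \right)} \left(- O\right) = - 5 \left(8 + 2 \cdot 2^{2}\right) \left(\left(-1\right) \left(-6\right)\right) = - 5 \left(8 + 2 \cdot 4\right) 6 = - 5 \left(8 + 8\right) 6 = - 5 \cdot 16 \cdot 6 = \left(-5\right) 96 = -480$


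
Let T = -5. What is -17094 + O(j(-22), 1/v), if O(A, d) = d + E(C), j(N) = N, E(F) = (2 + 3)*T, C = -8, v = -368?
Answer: -6299793/368 ≈ -17119.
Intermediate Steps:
E(F) = -25 (E(F) = (2 + 3)*(-5) = 5*(-5) = -25)
O(A, d) = -25 + d (O(A, d) = d - 25 = -25 + d)
-17094 + O(j(-22), 1/v) = -17094 + (-25 + 1/(-368)) = -17094 + (-25 - 1/368) = -17094 - 9201/368 = -6299793/368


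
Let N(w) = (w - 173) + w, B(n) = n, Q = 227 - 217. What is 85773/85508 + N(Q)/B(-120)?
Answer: 1947957/855080 ≈ 2.2781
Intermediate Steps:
Q = 10
N(w) = -173 + 2*w (N(w) = (-173 + w) + w = -173 + 2*w)
85773/85508 + N(Q)/B(-120) = 85773/85508 + (-173 + 2*10)/(-120) = 85773*(1/85508) + (-173 + 20)*(-1/120) = 85773/85508 - 153*(-1/120) = 85773/85508 + 51/40 = 1947957/855080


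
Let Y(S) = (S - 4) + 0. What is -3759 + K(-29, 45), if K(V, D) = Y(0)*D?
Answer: -3939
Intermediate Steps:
Y(S) = -4 + S (Y(S) = (-4 + S) + 0 = -4 + S)
K(V, D) = -4*D (K(V, D) = (-4 + 0)*D = -4*D)
-3759 + K(-29, 45) = -3759 - 4*45 = -3759 - 180 = -3939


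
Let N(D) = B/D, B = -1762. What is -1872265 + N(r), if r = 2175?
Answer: -4072178137/2175 ≈ -1.8723e+6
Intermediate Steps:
N(D) = -1762/D
-1872265 + N(r) = -1872265 - 1762/2175 = -4072178137/2175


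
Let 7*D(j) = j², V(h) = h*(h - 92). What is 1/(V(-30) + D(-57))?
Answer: 7/28869 ≈ 0.00024247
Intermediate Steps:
V(h) = h*(-92 + h)
D(j) = j²/7
1/(V(-30) + D(-57)) = 1/(-30*(-92 - 30) + (⅐)*(-57)²) = 1/(-30*(-122) + (⅐)*3249) = 1/(3660 + 3249/7) = 1/(28869/7) = 7/28869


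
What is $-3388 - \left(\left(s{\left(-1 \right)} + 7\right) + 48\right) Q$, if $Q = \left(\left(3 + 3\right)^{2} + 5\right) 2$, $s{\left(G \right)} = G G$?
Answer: $-7980$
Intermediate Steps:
$s{\left(G \right)} = G^{2}$
$Q = 82$ ($Q = \left(6^{2} + 5\right) 2 = \left(36 + 5\right) 2 = 41 \cdot 2 = 82$)
$-3388 - \left(\left(s{\left(-1 \right)} + 7\right) + 48\right) Q = -3388 - \left(\left(\left(-1\right)^{2} + 7\right) + 48\right) 82 = -3388 - \left(\left(1 + 7\right) + 48\right) 82 = -3388 - \left(8 + 48\right) 82 = -3388 - 56 \cdot 82 = -3388 - 4592 = -7980$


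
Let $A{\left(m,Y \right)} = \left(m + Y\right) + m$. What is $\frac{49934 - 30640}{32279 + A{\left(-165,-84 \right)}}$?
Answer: $\frac{19294}{31865} \approx 0.60549$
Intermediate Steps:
$A{\left(m,Y \right)} = Y + 2 m$ ($A{\left(m,Y \right)} = \left(Y + m\right) + m = Y + 2 m$)
$\frac{49934 - 30640}{32279 + A{\left(-165,-84 \right)}} = \frac{49934 - 30640}{32279 + \left(-84 + 2 \left(-165\right)\right)} = \frac{19294}{32279 - 414} = \frac{19294}{31865}$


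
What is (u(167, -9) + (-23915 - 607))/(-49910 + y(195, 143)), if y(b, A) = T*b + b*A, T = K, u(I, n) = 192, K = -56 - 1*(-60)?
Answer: 4866/4249 ≈ 1.1452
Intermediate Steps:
K = 4 (K = -56 + 60 = 4)
T = 4
y(b, A) = 4*b + A*b (y(b, A) = 4*b + b*A = 4*b + A*b)
(u(167, -9) + (-23915 - 607))/(-49910 + y(195, 143)) = (192 + (-23915 - 607))/(-49910 + 195*(4 + 143)) = (192 - 24522)/(-49910 + 195*147) = -24330/(-49910 + 28665) = -24330/(-21245) = -24330*(-1/21245) = 4866/4249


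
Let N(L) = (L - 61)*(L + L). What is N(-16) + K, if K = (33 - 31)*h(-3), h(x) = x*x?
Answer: 2482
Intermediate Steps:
h(x) = x**2
K = 18 (K = (33 - 31)*(-3)**2 = 2*9 = 18)
N(L) = 2*L*(-61 + L) (N(L) = (-61 + L)*(2*L) = 2*L*(-61 + L))
N(-16) + K = 2*(-16)*(-61 - 16) + 18 = 2*(-16)*(-77) + 18 = 2464 + 18 = 2482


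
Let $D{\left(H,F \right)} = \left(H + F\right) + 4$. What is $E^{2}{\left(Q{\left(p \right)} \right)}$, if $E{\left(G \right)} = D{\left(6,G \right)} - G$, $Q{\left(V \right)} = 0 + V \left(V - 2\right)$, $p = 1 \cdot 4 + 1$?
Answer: $100$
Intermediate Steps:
$p = 5$ ($p = 4 + 1 = 5$)
$Q{\left(V \right)} = V \left(-2 + V\right)$ ($Q{\left(V \right)} = 0 + V \left(-2 + V\right) = V \left(-2 + V\right)$)
$D{\left(H,F \right)} = 4 + F + H$ ($D{\left(H,F \right)} = \left(F + H\right) + 4 = 4 + F + H$)
$E{\left(G \right)} = 10$ ($E{\left(G \right)} = \left(4 + G + 6\right) - G = \left(10 + G\right) - G = 10$)
$E^{2}{\left(Q{\left(p \right)} \right)} = 10^{2} = 100$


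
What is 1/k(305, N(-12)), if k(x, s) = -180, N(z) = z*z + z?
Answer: -1/180 ≈ -0.0055556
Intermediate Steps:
N(z) = z + z² (N(z) = z² + z = z + z²)
1/k(305, N(-12)) = 1/(-180) = -1/180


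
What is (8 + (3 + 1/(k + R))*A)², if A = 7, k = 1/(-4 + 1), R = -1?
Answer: 9025/16 ≈ 564.06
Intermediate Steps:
k = -⅓ (k = 1/(-3) = -⅓ ≈ -0.33333)
(8 + (3 + 1/(k + R))*A)² = (8 + (3 + 1/(-⅓ - 1))*7)² = (8 + (3 + 1/(-4/3))*7)² = (8 + (3 - ¾)*7)² = (8 + (9/4)*7)² = (8 + 63/4)² = (95/4)² = 9025/16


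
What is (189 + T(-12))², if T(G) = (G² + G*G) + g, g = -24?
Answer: 205209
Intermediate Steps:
T(G) = -24 + 2*G² (T(G) = (G² + G*G) - 24 = (G² + G²) - 24 = 2*G² - 24 = -24 + 2*G²)
(189 + T(-12))² = (189 + (-24 + 2*(-12)²))² = (189 + (-24 + 2*144))² = (189 + (-24 + 288))² = (189 + 264)² = 453² = 205209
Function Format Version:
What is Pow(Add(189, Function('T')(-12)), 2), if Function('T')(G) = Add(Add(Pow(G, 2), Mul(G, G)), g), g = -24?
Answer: 205209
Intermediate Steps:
Function('T')(G) = Add(-24, Mul(2, Pow(G, 2))) (Function('T')(G) = Add(Add(Pow(G, 2), Mul(G, G)), -24) = Add(Add(Pow(G, 2), Pow(G, 2)), -24) = Add(Mul(2, Pow(G, 2)), -24) = Add(-24, Mul(2, Pow(G, 2))))
Pow(Add(189, Function('T')(-12)), 2) = Pow(Add(189, Add(-24, Mul(2, Pow(-12, 2)))), 2) = Pow(Add(189, Add(-24, Mul(2, 144))), 2) = Pow(Add(189, Add(-24, 288)), 2) = Pow(Add(189, 264), 2) = Pow(453, 2) = 205209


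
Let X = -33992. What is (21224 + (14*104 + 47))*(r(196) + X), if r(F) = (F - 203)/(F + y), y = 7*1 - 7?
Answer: -21631035879/28 ≈ -7.7254e+8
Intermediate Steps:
y = 0 (y = 7 - 7 = 0)
r(F) = (-203 + F)/F (r(F) = (F - 203)/(F + 0) = (-203 + F)/F)
(21224 + (14*104 + 47))*(r(196) + X) = (21224 + (14*104 + 47))*((-203 + 196)/196 - 33992) = (21224 + (1456 + 47))*((1/196)*(-7) - 33992) = (21224 + 1503)*(-1/28 - 33992) = 22727*(-951777/28) = -21631035879/28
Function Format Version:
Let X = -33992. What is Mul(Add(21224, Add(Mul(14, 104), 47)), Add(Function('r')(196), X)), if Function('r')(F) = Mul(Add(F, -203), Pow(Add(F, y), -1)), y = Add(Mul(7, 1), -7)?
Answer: Rational(-21631035879, 28) ≈ -7.7254e+8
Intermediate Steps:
y = 0 (y = Add(7, -7) = 0)
Function('r')(F) = Mul(Pow(F, -1), Add(-203, F)) (Function('r')(F) = Mul(Add(F, -203), Pow(Add(F, 0), -1)) = Mul(Add(-203, F), Pow(F, -1)) = Mul(Pow(F, -1), Add(-203, F)))
Mul(Add(21224, Add(Mul(14, 104), 47)), Add(Function('r')(196), X)) = Mul(Add(21224, Add(Mul(14, 104), 47)), Add(Mul(Pow(196, -1), Add(-203, 196)), -33992)) = Mul(Add(21224, Add(1456, 47)), Add(Mul(Rational(1, 196), -7), -33992)) = Mul(Add(21224, 1503), Add(Rational(-1, 28), -33992)) = Mul(22727, Rational(-951777, 28)) = Rational(-21631035879, 28)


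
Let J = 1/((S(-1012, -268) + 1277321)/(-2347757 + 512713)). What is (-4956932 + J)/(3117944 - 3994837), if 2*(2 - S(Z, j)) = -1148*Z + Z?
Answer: 3454690980056/611142684313 ≈ 5.6528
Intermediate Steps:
S(Z, j) = 2 + 1147*Z/2 (S(Z, j) = 2 - (-1148*Z + Z)/2 = 2 - (-1147)*Z/2 = 2 + 1147*Z/2)
J = -1835044/696941 (J = 1/(((2 + (1147/2)*(-1012)) + 1277321)/(-2347757 + 512713)) = 1/(((2 - 580382) + 1277321)/(-1835044)) = 1/((-580380 + 1277321)*(-1/1835044)) = 1/(696941*(-1/1835044)) = 1/(-696941/1835044) = -1835044/696941 ≈ -2.6330)
(-4956932 + J)/(3117944 - 3994837) = (-4956932 - 1835044/696941)/(3117944 - 3994837) = -3454690980056/696941/(-876893) = -3454690980056/696941*(-1/876893) = 3454690980056/611142684313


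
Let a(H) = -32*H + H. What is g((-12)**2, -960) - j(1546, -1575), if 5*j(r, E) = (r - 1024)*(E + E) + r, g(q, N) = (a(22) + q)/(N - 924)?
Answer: 1547475613/4710 ≈ 3.2855e+5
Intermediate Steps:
a(H) = -31*H
g(q, N) = (-682 + q)/(-924 + N) (g(q, N) = (-31*22 + q)/(N - 924) = (-682 + q)/(-924 + N))
j(r, E) = r/5 + 2*E*(-1024 + r)/5 (j(r, E) = ((r - 1024)*(E + E) + r)/5 = ((-1024 + r)*(2*E) + r)/5 = (2*E*(-1024 + r) + r)/5 = (r + 2*E*(-1024 + r))/5 = r/5 + 2*E*(-1024 + r)/5)
g((-12)**2, -960) - j(1546, -1575) = (-682 + (-12)**2)/(-924 - 960) - (-2048/5*(-1575) + (1/5)*1546 + (2/5)*(-1575)*1546) = (-682 + 144)/(-1884) - (645120 + 1546/5 - 973980) = -1/1884*(-538) - 1*(-1642754/5) = 269/942 + 1642754/5 = 1547475613/4710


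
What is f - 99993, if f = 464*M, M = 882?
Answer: 309255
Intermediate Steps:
f = 409248 (f = 464*882 = 409248)
f - 99993 = 409248 - 99993 = 309255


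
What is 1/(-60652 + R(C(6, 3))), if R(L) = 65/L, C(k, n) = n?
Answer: -3/181891 ≈ -1.6493e-5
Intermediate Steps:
1/(-60652 + R(C(6, 3))) = 1/(-60652 + 65/3) = 1/(-181891/3) = -3/181891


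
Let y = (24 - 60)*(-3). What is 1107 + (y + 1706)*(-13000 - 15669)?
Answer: -52004459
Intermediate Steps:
y = 108 (y = -36*(-3) = 108)
1107 + (y + 1706)*(-13000 - 15669) = 1107 + (108 + 1706)*(-13000 - 15669) = 1107 + 1814*(-28669) = 1107 - 52005566 = -52004459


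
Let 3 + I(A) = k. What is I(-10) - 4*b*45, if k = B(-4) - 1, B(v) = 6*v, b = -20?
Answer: 3572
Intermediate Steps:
k = -25 (k = 6*(-4) - 1 = -24 - 1 = -25)
I(A) = -28 (I(A) = -3 - 25 = -28)
I(-10) - 4*b*45 = -28 - 4*(-20)*45 = -28 + 80*45 = -28 + 3600 = 3572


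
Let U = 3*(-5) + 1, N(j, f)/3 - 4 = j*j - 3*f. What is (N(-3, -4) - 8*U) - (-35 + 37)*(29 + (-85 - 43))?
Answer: 385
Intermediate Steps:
N(j, f) = 12 - 9*f + 3*j² (N(j, f) = 12 + 3*(j*j - 3*f) = 12 + 3*(j² - 3*f) = 12 + (-9*f + 3*j²) = 12 - 9*f + 3*j²)
U = -14 (U = -15 + 1 = -14)
(N(-3, -4) - 8*U) - (-35 + 37)*(29 + (-85 - 43)) = ((12 - 9*(-4) + 3*(-3)²) - 8*(-14)) - (-35 + 37)*(29 + (-85 - 43)) = ((12 + 36 + 3*9) + 112) - 2*(29 - 128) = ((12 + 36 + 27) + 112) - 2*(-99) = (75 + 112) - 1*(-198) = 187 + 198 = 385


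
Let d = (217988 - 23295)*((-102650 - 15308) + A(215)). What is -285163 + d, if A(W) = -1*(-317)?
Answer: -22904164376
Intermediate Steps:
A(W) = 317
d = -22903879213 (d = (217988 - 23295)*((-102650 - 15308) + 317) = 194693*(-117958 + 317) = 194693*(-117641) = -22903879213)
-285163 + d = -285163 - 22903879213 = -22904164376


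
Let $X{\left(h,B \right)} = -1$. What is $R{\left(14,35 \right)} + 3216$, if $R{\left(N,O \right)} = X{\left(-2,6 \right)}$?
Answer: $3215$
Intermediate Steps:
$R{\left(N,O \right)} = -1$
$R{\left(14,35 \right)} + 3216 = -1 + 3216 = 3215$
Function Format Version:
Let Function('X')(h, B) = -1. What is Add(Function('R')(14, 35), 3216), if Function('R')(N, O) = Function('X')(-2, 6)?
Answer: 3215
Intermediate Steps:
Function('R')(N, O) = -1
Add(Function('R')(14, 35), 3216) = Add(-1, 3216) = 3215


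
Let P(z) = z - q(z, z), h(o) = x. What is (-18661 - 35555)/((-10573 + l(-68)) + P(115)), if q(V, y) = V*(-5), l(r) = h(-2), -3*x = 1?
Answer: 81324/14825 ≈ 5.4856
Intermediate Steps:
x = -⅓ (x = -⅓*1 = -⅓ ≈ -0.33333)
h(o) = -⅓
l(r) = -⅓
q(V, y) = -5*V
P(z) = 6*z (P(z) = z - (-5)*z = z + 5*z = 6*z)
(-18661 - 35555)/((-10573 + l(-68)) + P(115)) = (-18661 - 35555)/((-10573 - ⅓) + 6*115) = -54216/(-31720/3 + 690) = -54216/(-29650/3) = -54216*(-3/29650) = 81324/14825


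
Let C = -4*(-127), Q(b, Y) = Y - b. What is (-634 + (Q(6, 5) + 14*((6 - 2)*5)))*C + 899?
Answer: -179441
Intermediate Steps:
C = 508
(-634 + (Q(6, 5) + 14*((6 - 2)*5)))*C + 899 = (-634 + ((5 - 1*6) + 14*((6 - 2)*5)))*508 + 899 = (-634 + ((5 - 6) + 14*(4*5)))*508 + 899 = (-634 + (-1 + 14*20))*508 + 899 = (-634 + (-1 + 280))*508 + 899 = (-634 + 279)*508 + 899 = -355*508 + 899 = -180340 + 899 = -179441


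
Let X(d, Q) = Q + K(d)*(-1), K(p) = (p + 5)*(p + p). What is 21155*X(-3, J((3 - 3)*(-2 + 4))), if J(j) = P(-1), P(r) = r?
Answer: 232705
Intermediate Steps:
K(p) = 2*p*(5 + p) (K(p) = (5 + p)*(2*p) = 2*p*(5 + p))
J(j) = -1
X(d, Q) = Q - 2*d*(5 + d) (X(d, Q) = Q + (2*d*(5 + d))*(-1) = Q - 2*d*(5 + d))
21155*X(-3, J((3 - 3)*(-2 + 4))) = 21155*(-1 - 2*(-3)*(5 - 3)) = 21155*(-1 - 2*(-3)*2) = 21155*(-1 + 12) = 21155*11 = 232705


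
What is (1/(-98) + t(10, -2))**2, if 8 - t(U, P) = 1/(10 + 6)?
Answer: 38626225/614656 ≈ 62.842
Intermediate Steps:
t(U, P) = 127/16 (t(U, P) = 8 - 1/(10 + 6) = 8 - 1/16 = 127/16)
(1/(-98) + t(10, -2))**2 = (1/(-98) + 127/16)**2 = (-1/98 + 127/16)**2 = (6215/784)**2 = 38626225/614656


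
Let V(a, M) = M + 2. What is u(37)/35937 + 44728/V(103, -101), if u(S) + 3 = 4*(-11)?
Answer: -16236311/35937 ≈ -451.80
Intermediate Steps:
V(a, M) = 2 + M
u(S) = -47 (u(S) = -3 + 4*(-11) = -3 - 44 = -47)
u(37)/35937 + 44728/V(103, -101) = -47/35937 + 44728/(2 - 101) = -47*1/35937 + 44728/(-99) = -47/35937 + 44728*(-1/99) = -47/35937 - 44728/99 = -16236311/35937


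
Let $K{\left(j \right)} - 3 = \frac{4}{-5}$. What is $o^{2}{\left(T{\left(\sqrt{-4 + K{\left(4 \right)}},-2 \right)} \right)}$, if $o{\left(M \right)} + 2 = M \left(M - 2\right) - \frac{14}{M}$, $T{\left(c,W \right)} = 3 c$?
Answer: $\frac{628441}{2025} + \frac{16744 i \sqrt{5}}{225} \approx 310.34 + 166.4 i$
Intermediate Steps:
$K{\left(j \right)} = \frac{11}{5}$ ($K{\left(j \right)} = 3 + \frac{4}{-5} = 3 + 4 \left(- \frac{1}{5}\right) = 3 - \frac{4}{5} = \frac{11}{5}$)
$o{\left(M \right)} = -2 - \frac{14}{M} + M \left(-2 + M\right)$ ($o{\left(M \right)} = -2 + \left(M \left(M - 2\right) - \frac{14}{M}\right) = -2 + \left(M \left(-2 + M\right) - \frac{14}{M}\right) = -2 + \left(- \frac{14}{M} + M \left(-2 + M\right)\right) = -2 - \frac{14}{M} + M \left(-2 + M\right)$)
$o^{2}{\left(T{\left(\sqrt{-4 + K{\left(4 \right)}},-2 \right)} \right)} = \left(-2 + \left(3 \sqrt{-4 + \frac{11}{5}}\right)^{2} - \frac{14}{3 \sqrt{-4 + \frac{11}{5}}} - 2 \cdot 3 \sqrt{-4 + \frac{11}{5}}\right)^{2} = \left(-2 + \left(3 \sqrt{- \frac{9}{5}}\right)^{2} - \frac{14}{3 \sqrt{- \frac{9}{5}}} - 2 \cdot 3 \sqrt{- \frac{9}{5}}\right)^{2} = \left(-2 + \left(3 \frac{3 i \sqrt{5}}{5}\right)^{2} - \frac{14}{3 \frac{3 i \sqrt{5}}{5}} - 2 \cdot 3 \frac{3 i \sqrt{5}}{5}\right)^{2} = \left(-2 + \left(\frac{9 i \sqrt{5}}{5}\right)^{2} - \frac{14}{\frac{9}{5} i \sqrt{5}} - 2 \frac{9 i \sqrt{5}}{5}\right)^{2} = \left(-2 - \frac{81}{5} - 14 \left(- \frac{i \sqrt{5}}{9}\right) - \frac{18 i \sqrt{5}}{5}\right)^{2} = \left(-2 - \frac{81}{5} + \frac{14 i \sqrt{5}}{9} - \frac{18 i \sqrt{5}}{5}\right)^{2} = \left(- \frac{91}{5} - \frac{92 i \sqrt{5}}{45}\right)^{2}$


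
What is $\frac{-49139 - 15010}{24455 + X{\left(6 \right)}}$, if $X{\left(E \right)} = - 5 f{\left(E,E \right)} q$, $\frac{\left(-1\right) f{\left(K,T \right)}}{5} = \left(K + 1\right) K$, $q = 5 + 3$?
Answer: $- \frac{64149}{32855} \approx -1.9525$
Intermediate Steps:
$q = 8$
$f{\left(K,T \right)} = - 5 K \left(1 + K\right)$ ($f{\left(K,T \right)} = - 5 \left(K + 1\right) K = - 5 \left(1 + K\right) K = - 5 K \left(1 + K\right)$)
$X{\left(E \right)} = 200 E \left(1 + E\right)$ ($X{\left(E \right)} = - 5 \left(- 5 E \left(1 + E\right)\right) 8 = 25 E \left(1 + E\right) 8 = 200 E \left(1 + E\right)$)
$\frac{-49139 - 15010}{24455 + X{\left(6 \right)}} = \frac{-49139 - 15010}{24455 + 200 \cdot 6 \left(1 + 6\right)} = - \frac{64149}{24455 + 200 \cdot 6 \cdot 7} = - \frac{64149}{24455 + 8400} = - \frac{64149}{32855}$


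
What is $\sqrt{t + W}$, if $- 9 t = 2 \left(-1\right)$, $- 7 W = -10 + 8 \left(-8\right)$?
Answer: $\frac{2 \sqrt{1190}}{21} \approx 3.2854$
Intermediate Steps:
$W = \frac{74}{7}$ ($W = - \frac{-10 + 8 \left(-8\right)}{7} = - \frac{-10 - 64}{7} = \left(- \frac{1}{7}\right) \left(-74\right) = \frac{74}{7} \approx 10.571$)
$t = \frac{2}{9}$ ($t = - \frac{2 \left(-1\right)}{9} = \left(- \frac{1}{9}\right) \left(-2\right) = \frac{2}{9} \approx 0.22222$)
$\sqrt{t + W} = \sqrt{\frac{2}{9} + \frac{74}{7}} = \sqrt{\frac{680}{63}} = \frac{2 \sqrt{1190}}{21}$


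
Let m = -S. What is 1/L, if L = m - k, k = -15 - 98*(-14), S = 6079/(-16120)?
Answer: -16120/21868761 ≈ -0.00073712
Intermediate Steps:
S = -6079/16120 (S = 6079*(-1/16120) = -6079/16120 ≈ -0.37711)
k = 1357 (k = -15 + 1372 = 1357)
m = 6079/16120 (m = -1*(-6079/16120) = 6079/16120 ≈ 0.37711)
L = -21868761/16120 (L = 6079/16120 - 1*1357 = 6079/16120 - 1357 = -21868761/16120 ≈ -1356.6)
1/L = 1/(-21868761/16120) = -16120/21868761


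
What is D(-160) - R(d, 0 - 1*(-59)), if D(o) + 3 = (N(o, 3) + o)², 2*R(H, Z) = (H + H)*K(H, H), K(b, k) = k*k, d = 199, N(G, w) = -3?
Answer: -7854033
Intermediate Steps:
K(b, k) = k²
R(H, Z) = H³ (R(H, Z) = ((H + H)*H²)/2 = ((2*H)*H²)/2 = (2*H³)/2 = H³)
D(o) = -3 + (-3 + o)²
D(-160) - R(d, 0 - 1*(-59)) = (-3 + (-3 - 160)²) - 1*199³ = (-3 + (-163)²) - 1*7880599 = (-3 + 26569) - 7880599 = 26566 - 7880599 = -7854033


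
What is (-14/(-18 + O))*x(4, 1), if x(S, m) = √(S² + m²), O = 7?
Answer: 14*√17/11 ≈ 5.2476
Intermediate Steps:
(-14/(-18 + O))*x(4, 1) = (-14/(-18 + 7))*√(4² + 1²) = (-14/(-11))*√(16 + 1) = (-14*(-1/11))*√17 = 14*√17/11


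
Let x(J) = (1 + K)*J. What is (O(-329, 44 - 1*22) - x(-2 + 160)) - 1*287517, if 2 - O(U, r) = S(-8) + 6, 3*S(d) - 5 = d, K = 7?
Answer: -288784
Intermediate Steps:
S(d) = 5/3 + d/3
O(U, r) = -3 (O(U, r) = 2 - ((5/3 + (⅓)*(-8)) + 6) = 2 - ((5/3 - 8/3) + 6) = 2 - (-1 + 6) = 2 - 1*5 = 2 - 5 = -3)
x(J) = 8*J (x(J) = (1 + 7)*J = 8*J)
(O(-329, 44 - 1*22) - x(-2 + 160)) - 1*287517 = (-3 - 8*(-2 + 160)) - 1*287517 = (-3 - 8*158) - 287517 = (-3 - 1*1264) - 287517 = (-3 - 1264) - 287517 = -1267 - 287517 = -288784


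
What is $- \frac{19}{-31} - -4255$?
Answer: $\frac{131924}{31} \approx 4255.6$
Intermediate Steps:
$- \frac{19}{-31} - -4255 = \left(-19\right) \left(- \frac{1}{31}\right) + 4255 = \frac{19}{31} + 4255 = \frac{131924}{31}$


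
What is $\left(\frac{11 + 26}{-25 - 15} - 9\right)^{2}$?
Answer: $\frac{157609}{1600} \approx 98.506$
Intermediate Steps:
$\left(\frac{11 + 26}{-25 - 15} - 9\right)^{2} = \left(\frac{37}{-40} - 9\right)^{2} = \left(37 \left(- \frac{1}{40}\right) - 9\right)^{2} = \left(- \frac{37}{40} - 9\right)^{2} = \left(- \frac{397}{40}\right)^{2} = \frac{157609}{1600}$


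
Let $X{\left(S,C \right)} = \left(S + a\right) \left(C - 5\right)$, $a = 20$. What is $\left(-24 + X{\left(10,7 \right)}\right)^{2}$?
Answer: $1296$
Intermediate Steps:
$X{\left(S,C \right)} = \left(-5 + C\right) \left(20 + S\right)$ ($X{\left(S,C \right)} = \left(S + 20\right) \left(C - 5\right) = \left(20 + S\right) \left(-5 + C\right) = \left(-5 + C\right) \left(20 + S\right)$)
$\left(-24 + X{\left(10,7 \right)}\right)^{2} = \left(-24 + \left(-100 - 50 + 20 \cdot 7 + 7 \cdot 10\right)\right)^{2} = \left(-24 + \left(-100 - 50 + 140 + 70\right)\right)^{2} = \left(-24 + 60\right)^{2} = 36^{2} = 1296$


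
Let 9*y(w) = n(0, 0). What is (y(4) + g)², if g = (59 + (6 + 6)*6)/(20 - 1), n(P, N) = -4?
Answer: 1216609/29241 ≈ 41.606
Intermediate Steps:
y(w) = -4/9 (y(w) = (⅑)*(-4) = -4/9)
g = 131/19 (g = (59 + 12*6)/19 = (59 + 72)*(1/19) = 131*(1/19) = 131/19 ≈ 6.8947)
(y(4) + g)² = (-4/9 + 131/19)² = (1103/171)² = 1216609/29241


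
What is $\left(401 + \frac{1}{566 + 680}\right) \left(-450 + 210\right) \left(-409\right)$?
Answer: $\frac{24522674760}{623} \approx 3.9362 \cdot 10^{7}$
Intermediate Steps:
$\left(401 + \frac{1}{566 + 680}\right) \left(-450 + 210\right) \left(-409\right) = \left(401 + \frac{1}{1246}\right) \left(-240\right) \left(-409\right) = \frac{499647}{1246} \left(-240\right) \left(-409\right) = \left(- \frac{59957640}{623}\right) \left(-409\right) = \frac{24522674760}{623}$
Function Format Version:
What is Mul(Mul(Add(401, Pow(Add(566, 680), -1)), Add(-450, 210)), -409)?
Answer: Rational(24522674760, 623) ≈ 3.9362e+7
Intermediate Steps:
Mul(Mul(Add(401, Pow(Add(566, 680), -1)), Add(-450, 210)), -409) = Mul(Mul(Add(401, Pow(1246, -1)), -240), -409) = Mul(Mul(Add(401, Rational(1, 1246)), -240), -409) = Mul(Mul(Rational(499647, 1246), -240), -409) = Mul(Rational(-59957640, 623), -409) = Rational(24522674760, 623)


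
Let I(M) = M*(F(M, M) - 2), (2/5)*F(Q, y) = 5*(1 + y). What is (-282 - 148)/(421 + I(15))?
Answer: -430/3391 ≈ -0.12681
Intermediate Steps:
F(Q, y) = 25/2 + 25*y/2 (F(Q, y) = 5*(5*(1 + y))/2 = 5*(5 + 5*y)/2 = 25/2 + 25*y/2)
I(M) = M*(21/2 + 25*M/2) (I(M) = M*((25/2 + 25*M/2) - 2) = M*(21/2 + 25*M/2))
(-282 - 148)/(421 + I(15)) = (-282 - 148)/(421 + (½)*15*(21 + 25*15)) = -430/(421 + (½)*15*(21 + 375)) = -430/(421 + (½)*15*396) = -430/(421 + 2970) = -430/3391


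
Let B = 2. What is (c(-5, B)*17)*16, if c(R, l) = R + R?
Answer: -2720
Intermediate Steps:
c(R, l) = 2*R
(c(-5, B)*17)*16 = ((2*(-5))*17)*16 = -10*17*16 = -170*16 = -2720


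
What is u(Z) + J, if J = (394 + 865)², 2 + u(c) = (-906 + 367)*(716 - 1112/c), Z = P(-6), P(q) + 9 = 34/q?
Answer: 1158289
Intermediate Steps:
P(q) = -9 + 34/q
Z = -44/3 (Z = -9 + 34/(-6) = -9 + 34*(-⅙) = -9 - 17/3 = -44/3 ≈ -14.667)
u(c) = -385926 + 599368/c (u(c) = -2 + (-906 + 367)*(716 - 1112/c) = -2 - 539*(716 - 1112/c) = -2 + (-385924 + 599368/c) = -385926 + 599368/c)
J = 1585081 (J = 1259² = 1585081)
u(Z) + J = (-385926 + 599368/(-44/3)) + 1585081 = (-385926 + 599368*(-3/44)) + 1585081 = (-385926 - 40866) + 1585081 = -426792 + 1585081 = 1158289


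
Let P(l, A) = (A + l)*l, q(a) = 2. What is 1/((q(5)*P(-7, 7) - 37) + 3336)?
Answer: 1/3299 ≈ 0.00030312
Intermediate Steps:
P(l, A) = l*(A + l)
1/((q(5)*P(-7, 7) - 37) + 3336) = 1/((2*(-7*(7 - 7)) - 37) + 3336) = 1/((2*(-7*0) - 37) + 3336) = 1/((2*0 - 37) + 3336) = 1/((0 - 37) + 3336) = 1/(-37 + 3336) = 1/3299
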